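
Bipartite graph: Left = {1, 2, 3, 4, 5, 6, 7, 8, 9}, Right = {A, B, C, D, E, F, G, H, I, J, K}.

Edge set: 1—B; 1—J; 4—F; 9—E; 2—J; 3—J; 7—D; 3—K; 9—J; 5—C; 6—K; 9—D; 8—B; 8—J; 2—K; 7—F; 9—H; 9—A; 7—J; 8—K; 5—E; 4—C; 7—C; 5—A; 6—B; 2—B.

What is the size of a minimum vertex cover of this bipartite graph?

7

The 7 edges 1–B, 2–K, 3–J, 4–F, 5–E, 7–C, 9–A form a matching, so any vertex cover needs at least 7 vertices (one per matched edge).
Conversely {4, 5, 7, 9, B, J, K} meets every edge and has exactly 7 vertices, so 7 is optimal.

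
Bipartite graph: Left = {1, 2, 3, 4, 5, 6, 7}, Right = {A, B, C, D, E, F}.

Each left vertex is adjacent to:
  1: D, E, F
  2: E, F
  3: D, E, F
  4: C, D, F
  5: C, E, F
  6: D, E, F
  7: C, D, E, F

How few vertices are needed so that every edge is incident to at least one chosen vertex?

The 4 edges 1–D, 2–F, 3–E, 4–C form a matching, so any vertex cover needs at least 4 vertices (one per matched edge).
Conversely {C, D, E, F} meets every edge and has exactly 4 vertices, so 4 is optimal.

4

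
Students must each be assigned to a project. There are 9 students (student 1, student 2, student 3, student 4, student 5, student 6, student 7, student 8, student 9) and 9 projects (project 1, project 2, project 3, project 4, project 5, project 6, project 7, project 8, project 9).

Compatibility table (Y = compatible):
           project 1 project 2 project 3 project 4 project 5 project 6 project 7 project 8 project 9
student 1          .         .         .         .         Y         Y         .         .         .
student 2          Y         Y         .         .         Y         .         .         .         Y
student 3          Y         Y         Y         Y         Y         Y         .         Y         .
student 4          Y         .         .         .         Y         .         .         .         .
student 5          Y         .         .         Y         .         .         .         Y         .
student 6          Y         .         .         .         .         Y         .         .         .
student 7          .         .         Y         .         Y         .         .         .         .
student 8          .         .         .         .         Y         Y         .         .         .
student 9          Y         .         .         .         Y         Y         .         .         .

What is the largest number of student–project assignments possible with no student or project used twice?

One maximum matching: student 1-project 6, student 2-project 9, student 3-project 2, student 4-project 5, student 5-project 4, student 6-project 1, student 7-project 3.
The set {student 1, student 4, student 6, student 8, student 9} has only 3 neighbours ({project 1, project 5, project 6}), so by Hall's theorem at most 7 of the 9 students can be matched.

7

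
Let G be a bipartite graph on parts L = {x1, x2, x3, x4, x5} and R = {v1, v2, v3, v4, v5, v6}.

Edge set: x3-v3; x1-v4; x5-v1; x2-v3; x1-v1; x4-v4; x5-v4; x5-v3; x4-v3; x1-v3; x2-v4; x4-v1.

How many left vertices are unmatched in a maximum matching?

2

For example, pair x1–v1, x2–v4, x3–v3.
The set {x1, x2, x3, x4, x5} has only 3 neighbours ({v1, v3, v4}), so by Hall's theorem at most 3 of the 5 left vertices can be matched.
That matches 3 of the 5, leaving 2 unmatched; no matching can do better.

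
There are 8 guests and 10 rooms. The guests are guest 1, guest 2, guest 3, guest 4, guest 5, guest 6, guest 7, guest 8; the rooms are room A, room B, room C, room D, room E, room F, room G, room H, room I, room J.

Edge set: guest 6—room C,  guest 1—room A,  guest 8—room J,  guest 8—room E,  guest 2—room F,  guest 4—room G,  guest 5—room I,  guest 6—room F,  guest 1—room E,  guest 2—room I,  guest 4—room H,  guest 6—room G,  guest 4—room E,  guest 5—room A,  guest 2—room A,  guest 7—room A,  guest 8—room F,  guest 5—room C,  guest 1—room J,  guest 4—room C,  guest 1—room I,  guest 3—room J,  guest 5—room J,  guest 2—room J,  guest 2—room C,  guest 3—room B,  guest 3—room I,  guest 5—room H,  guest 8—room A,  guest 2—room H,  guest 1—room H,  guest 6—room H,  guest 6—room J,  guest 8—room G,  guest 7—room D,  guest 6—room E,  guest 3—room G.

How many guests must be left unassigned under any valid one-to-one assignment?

One maximum matching: guest 1-room E, guest 2-room A, guest 3-room B, guest 4-room G, guest 5-room I, guest 6-room C, guest 7-room D, guest 8-room J.
This saturates every guest, so 8 is the maximum.
That matches 8 of the 8, leaving 0 unmatched; no matching can do better.

0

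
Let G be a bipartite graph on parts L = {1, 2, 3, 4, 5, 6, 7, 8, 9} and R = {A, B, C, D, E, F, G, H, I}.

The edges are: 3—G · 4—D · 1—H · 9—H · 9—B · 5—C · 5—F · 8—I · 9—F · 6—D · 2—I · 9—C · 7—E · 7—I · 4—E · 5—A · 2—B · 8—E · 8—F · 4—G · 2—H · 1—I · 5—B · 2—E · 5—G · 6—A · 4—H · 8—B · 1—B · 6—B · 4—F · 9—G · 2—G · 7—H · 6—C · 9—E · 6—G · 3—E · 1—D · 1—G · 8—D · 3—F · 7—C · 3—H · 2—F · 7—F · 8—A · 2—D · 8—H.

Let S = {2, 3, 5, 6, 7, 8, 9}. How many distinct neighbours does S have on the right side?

9

The union of neighbours of {2, 3, 5, 6, 7, 8, 9} is {A, B, C, D, E, F, G, H, I}, which has 9 elements.
Since |N(S)| = 9 ≥ |S| = 7, Hall's condition holds for this subset.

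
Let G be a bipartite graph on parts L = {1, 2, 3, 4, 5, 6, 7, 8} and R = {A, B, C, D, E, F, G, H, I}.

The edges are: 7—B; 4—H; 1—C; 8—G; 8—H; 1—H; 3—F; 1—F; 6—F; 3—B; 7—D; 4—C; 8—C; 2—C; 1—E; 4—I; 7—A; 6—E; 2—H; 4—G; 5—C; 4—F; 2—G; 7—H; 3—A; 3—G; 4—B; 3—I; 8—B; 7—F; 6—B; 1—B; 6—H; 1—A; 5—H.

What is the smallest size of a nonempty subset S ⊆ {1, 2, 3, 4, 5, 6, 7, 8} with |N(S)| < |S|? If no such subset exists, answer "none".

A matching saturating every left vertex exists, for instance 1→E, 2→G, 3→A, 4→I, 5→C, 6→H, 7→F, 8→B.
By Hall's marriage theorem, this means |N(S)| ≥ |S| for every subset S, so no violating subset exists.

none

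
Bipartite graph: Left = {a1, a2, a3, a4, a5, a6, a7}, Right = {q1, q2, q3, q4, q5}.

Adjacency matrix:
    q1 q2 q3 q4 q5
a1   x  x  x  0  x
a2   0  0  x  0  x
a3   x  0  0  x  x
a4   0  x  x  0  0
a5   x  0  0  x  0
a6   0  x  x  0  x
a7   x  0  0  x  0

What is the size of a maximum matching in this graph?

5

A valid assignment of size 5: a1→q1, a2→q3, a3→q5, a4→q2, a5→q4.
The set {a1, a2, a3, a4, a5, a6, a7} has only 5 neighbours ({q1, q2, q3, q4, q5}), so by Hall's theorem at most 5 of the 7 left vertices can be matched.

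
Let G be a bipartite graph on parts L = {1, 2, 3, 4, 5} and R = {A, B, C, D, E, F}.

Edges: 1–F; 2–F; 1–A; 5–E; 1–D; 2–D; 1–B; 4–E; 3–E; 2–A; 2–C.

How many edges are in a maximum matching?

3

One maximum matching: 1–B, 2–F, 3–E.
The set {3, 4, 5} has only 1 neighbour ({E}), so by Hall's theorem at most 3 of the 5 left vertices can be matched.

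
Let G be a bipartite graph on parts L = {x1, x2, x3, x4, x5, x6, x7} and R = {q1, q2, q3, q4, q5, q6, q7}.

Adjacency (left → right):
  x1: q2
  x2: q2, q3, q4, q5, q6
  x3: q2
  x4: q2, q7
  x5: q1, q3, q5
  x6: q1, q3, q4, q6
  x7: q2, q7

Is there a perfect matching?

No

The set {x1, x3, x4, x7} has only 2 neighbours ({q2, q7}), so by Hall's theorem at most 5 of the 7 left vertices can be matched.
Hence no matching covers every left vertex.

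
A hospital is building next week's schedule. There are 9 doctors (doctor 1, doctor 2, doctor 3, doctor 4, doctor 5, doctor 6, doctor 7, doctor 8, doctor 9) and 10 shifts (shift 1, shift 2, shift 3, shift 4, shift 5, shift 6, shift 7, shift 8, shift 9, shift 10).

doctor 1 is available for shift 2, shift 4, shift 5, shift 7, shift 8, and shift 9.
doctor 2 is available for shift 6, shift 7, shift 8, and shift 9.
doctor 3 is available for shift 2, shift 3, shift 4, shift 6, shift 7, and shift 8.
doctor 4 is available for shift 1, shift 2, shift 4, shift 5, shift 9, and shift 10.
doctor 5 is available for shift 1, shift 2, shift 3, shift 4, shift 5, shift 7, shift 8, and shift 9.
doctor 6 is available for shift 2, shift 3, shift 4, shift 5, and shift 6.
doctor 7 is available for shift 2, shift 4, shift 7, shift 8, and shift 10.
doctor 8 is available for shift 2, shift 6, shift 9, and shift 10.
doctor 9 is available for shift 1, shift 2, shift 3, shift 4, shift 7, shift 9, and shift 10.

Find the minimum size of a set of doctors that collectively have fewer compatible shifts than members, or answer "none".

A matching saturating every doctor exists, for instance doctor 1→shift 4, doctor 2→shift 9, doctor 3→shift 2, doctor 4→shift 1, doctor 5→shift 5, doctor 6→shift 6, doctor 7→shift 8, doctor 8→shift 10, doctor 9→shift 7.
By Hall's marriage theorem, this means |N(S)| ≥ |S| for every subset S, so no violating subset exists.

none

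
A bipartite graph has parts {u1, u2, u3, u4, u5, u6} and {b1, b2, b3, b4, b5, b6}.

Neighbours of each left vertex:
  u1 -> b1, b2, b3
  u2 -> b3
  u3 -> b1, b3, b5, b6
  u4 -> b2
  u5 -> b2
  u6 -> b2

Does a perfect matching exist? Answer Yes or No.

No

The set {u4, u5, u6} has only 1 neighbour ({b2}), so by Hall's theorem at most 4 of the 6 left vertices can be matched.
Hence no matching covers every left vertex.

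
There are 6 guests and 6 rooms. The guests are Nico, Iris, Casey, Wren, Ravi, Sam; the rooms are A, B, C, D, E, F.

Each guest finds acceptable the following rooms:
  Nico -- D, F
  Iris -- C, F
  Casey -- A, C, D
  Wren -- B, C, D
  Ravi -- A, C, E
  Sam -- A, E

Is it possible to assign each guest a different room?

A valid assignment of size 6: Nico-D, Iris-F, Casey-A, Wren-B, Ravi-C, Sam-E.
Every guest is matched, so this is a perfect matching.

Yes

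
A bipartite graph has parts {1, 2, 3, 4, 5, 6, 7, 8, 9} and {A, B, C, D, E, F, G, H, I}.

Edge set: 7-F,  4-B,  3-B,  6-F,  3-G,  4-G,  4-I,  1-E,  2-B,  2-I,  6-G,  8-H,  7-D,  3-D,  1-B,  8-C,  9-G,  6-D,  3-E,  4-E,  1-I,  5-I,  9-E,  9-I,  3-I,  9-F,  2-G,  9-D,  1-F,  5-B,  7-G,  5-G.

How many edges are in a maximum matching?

7

A valid assignment of size 7: 1→B, 2→I, 3→D, 4→E, 5→G, 6→F, 8→C.
The set {1, 2, 3, 4, 5, 6, 7, 9} has only 6 neighbours ({B, D, E, F, G, I}), so by Hall's theorem at most 7 of the 9 left vertices can be matched.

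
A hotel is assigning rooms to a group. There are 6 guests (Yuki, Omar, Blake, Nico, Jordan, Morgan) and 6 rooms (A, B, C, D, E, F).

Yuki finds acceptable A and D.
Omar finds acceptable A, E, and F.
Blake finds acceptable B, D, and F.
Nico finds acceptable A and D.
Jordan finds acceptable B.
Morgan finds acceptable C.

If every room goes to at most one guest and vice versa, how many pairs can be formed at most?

A valid assignment of size 6: Yuki–A, Omar–E, Blake–F, Nico–D, Jordan–B, Morgan–C.
This saturates every guest, so 6 is the maximum.

6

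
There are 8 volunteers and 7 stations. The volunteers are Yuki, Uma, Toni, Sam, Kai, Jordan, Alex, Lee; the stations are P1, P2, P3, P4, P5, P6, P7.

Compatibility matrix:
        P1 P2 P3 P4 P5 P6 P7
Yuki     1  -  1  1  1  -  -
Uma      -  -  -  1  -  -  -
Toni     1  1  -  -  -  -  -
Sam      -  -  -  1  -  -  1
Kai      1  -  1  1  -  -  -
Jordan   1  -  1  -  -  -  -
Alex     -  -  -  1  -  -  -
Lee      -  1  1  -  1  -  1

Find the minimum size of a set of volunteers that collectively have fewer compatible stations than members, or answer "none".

Take S = {Uma, Alex}. Its neighbourhood is {P4}, so |N(S)| = 1 < |S| = 2.
No single vertex violates Hall's condition since each has at least one neighbour, so 2 is the minimum.

2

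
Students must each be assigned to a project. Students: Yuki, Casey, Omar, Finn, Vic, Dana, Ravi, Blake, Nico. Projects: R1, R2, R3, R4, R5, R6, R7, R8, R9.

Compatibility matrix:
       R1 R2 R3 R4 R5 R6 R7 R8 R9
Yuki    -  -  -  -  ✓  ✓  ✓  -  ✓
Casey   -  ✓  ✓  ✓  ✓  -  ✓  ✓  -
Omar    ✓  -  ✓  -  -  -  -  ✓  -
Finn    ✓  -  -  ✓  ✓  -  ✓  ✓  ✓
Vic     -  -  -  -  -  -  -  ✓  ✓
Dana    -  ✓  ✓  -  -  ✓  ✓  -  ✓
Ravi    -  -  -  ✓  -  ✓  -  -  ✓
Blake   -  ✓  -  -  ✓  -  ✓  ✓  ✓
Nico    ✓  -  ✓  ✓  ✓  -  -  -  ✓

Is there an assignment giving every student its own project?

Yes

For example, pair Yuki–R7, Casey–R3, Omar–R1, Finn–R5, Vic–R8, Dana–R6, Ravi–R4, Blake–R2, Nico–R9.
Every student is matched, so this is a perfect matching.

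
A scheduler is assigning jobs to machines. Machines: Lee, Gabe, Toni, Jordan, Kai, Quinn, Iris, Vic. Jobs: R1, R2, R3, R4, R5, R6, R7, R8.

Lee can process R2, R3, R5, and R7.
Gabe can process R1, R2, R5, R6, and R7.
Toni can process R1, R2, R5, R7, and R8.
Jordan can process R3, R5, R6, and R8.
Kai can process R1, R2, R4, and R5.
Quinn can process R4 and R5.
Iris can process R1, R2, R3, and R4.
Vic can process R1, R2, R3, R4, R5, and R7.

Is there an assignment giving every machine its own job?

One maximum matching: Lee–R7, Gabe–R6, Toni–R1, Jordan–R8, Kai–R5, Quinn–R4, Iris–R2, Vic–R3.
All 8 machines are covered.

Yes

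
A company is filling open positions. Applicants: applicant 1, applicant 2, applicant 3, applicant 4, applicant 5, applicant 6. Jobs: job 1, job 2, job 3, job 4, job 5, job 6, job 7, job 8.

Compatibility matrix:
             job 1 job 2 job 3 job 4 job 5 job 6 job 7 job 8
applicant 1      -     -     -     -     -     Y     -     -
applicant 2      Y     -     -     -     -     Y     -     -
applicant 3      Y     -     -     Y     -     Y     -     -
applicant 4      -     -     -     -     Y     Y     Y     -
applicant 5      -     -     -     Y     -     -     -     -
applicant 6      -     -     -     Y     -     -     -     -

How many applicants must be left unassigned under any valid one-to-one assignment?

2

One maximum matching: applicant 1-job 6, applicant 2-job 1, applicant 3-job 4, applicant 4-job 5.
The set {applicant 1, applicant 2, applicant 3, applicant 5, applicant 6} has only 3 neighbours ({job 1, job 4, job 6}), so by Hall's theorem at most 4 of the 6 applicants can be matched.
That matches 4 of the 6, leaving 2 unmatched; no matching can do better.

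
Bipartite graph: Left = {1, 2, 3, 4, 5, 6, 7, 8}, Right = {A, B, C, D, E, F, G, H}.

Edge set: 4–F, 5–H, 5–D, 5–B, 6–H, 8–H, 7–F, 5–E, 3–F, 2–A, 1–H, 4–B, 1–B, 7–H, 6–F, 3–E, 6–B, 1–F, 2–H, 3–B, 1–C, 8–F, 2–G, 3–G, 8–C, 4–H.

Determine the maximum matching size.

A valid assignment of size 7: 1-C, 2-G, 3-E, 4-B, 5-D, 6-H, 7-F.
The set {1, 4, 6, 7, 8} has only 4 neighbours ({B, C, F, H}), so by Hall's theorem at most 7 of the 8 left vertices can be matched.

7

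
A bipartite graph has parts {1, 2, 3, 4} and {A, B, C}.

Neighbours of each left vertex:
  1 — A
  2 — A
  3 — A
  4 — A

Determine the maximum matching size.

1

One maximum matching: 1→A.
The set {1, 2, 3, 4} has only 1 neighbour ({A}), so by Hall's theorem at most 1 of the 4 left vertices can be matched.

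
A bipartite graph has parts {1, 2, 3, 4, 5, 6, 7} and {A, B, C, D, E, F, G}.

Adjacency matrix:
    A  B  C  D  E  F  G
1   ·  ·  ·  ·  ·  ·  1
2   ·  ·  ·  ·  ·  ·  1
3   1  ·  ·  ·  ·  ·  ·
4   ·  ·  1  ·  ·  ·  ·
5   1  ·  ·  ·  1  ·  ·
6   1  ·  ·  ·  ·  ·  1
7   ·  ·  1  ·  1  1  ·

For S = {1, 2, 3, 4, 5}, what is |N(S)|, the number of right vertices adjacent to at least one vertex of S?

The union of neighbours of {1, 2, 3, 4, 5} is {A, C, E, G}, which has 4 elements.
Since |N(S)| = 4 < |S| = 5, Hall's condition fails for this subset.

4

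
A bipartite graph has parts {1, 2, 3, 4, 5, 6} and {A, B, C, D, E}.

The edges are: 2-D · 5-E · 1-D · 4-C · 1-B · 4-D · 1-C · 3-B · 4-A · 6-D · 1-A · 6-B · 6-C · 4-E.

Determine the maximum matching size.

5

One maximum matching: 1→A, 2→D, 3→B, 4→C, 5→E.
The set {1, 2, 3, 4, 5, 6} has only 5 neighbours ({A, B, C, D, E}), so by Hall's theorem at most 5 of the 6 left vertices can be matched.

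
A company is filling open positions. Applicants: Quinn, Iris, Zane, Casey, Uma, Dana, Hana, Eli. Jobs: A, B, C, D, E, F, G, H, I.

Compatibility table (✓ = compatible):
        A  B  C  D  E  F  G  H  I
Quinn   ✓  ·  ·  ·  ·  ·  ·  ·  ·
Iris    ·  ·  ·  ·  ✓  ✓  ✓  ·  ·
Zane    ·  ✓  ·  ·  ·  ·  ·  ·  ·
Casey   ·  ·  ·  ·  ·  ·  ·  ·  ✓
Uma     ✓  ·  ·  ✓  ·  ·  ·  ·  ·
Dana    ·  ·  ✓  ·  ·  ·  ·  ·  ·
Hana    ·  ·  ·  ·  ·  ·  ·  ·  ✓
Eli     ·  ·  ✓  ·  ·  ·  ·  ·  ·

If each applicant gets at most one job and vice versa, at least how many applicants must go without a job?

A valid assignment of size 6: Quinn–A, Iris–E, Zane–B, Casey–I, Uma–D, Dana–C.
The set {Casey, Dana, Hana, Eli} has only 2 neighbours ({C, I}), so by Hall's theorem at most 6 of the 8 applicants can be matched.
That matches 6 of the 8, leaving 2 unmatched; no matching can do better.

2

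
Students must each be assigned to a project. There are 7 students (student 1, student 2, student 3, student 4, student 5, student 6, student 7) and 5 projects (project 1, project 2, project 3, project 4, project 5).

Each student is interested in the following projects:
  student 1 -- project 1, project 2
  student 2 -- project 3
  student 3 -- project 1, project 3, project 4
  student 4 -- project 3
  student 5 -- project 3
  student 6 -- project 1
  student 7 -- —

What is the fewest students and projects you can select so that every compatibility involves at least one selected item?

4

The 4 edges student 1–project 2, student 2–project 3, student 3–project 4, student 6–project 1 form a matching, so any vertex cover needs at least 4 vertices (one per matched edge).
Conversely {student 1, student 3, student 6, project 3} meets every edge and has exactly 4 vertices, so 4 is optimal.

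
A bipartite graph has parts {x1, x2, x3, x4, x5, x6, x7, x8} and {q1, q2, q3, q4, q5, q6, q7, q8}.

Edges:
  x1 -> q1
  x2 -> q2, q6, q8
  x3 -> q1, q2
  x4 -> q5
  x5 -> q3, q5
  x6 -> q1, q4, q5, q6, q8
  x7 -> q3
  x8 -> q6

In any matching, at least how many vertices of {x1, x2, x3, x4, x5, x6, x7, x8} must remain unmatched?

1

One maximum matching: x1→q1, x2→q8, x3→q2, x4→q5, x5→q3, x6→q4, x8→q6.
The set {x4, x5, x7} has only 2 neighbours ({q3, q5}), so by Hall's theorem at most 7 of the 8 left vertices can be matched.
That matches 7 of the 8, leaving 1 unmatched; no matching can do better.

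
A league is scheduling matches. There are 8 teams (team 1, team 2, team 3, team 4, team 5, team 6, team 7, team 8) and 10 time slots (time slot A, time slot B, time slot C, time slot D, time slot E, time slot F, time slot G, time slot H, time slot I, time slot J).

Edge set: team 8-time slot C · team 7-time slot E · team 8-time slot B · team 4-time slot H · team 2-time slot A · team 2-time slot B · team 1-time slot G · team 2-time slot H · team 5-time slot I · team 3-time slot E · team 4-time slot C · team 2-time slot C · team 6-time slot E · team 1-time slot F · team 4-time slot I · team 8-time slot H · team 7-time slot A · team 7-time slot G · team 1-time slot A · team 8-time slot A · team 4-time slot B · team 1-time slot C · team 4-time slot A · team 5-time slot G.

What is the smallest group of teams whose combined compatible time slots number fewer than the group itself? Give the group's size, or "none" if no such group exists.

2

Take S = {team 3, team 6}. Its neighbourhood is {time slot E}, so |N(S)| = 1 < |S| = 2.
No single vertex violates Hall's condition since each has at least one neighbour, so 2 is the minimum.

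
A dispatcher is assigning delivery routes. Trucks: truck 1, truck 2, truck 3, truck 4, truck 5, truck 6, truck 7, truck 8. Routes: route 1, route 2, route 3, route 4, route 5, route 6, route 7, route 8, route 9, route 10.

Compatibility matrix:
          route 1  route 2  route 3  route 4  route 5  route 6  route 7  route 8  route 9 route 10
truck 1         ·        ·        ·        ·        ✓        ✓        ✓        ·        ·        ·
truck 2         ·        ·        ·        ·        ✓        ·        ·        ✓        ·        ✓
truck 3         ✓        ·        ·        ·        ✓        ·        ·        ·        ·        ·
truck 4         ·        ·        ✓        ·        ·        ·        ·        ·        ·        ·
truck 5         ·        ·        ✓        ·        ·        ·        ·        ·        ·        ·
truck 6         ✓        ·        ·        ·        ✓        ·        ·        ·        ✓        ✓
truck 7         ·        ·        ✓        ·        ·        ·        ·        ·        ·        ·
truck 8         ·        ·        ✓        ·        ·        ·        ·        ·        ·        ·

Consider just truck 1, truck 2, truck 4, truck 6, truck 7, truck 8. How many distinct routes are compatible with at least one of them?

The union of neighbours of {truck 1, truck 2, truck 4, truck 6, truck 7, truck 8} is {route 1, route 3, route 5, route 6, route 7, route 8, route 9, route 10}, which has 8 elements.
Since |N(S)| = 8 ≥ |S| = 6, Hall's condition holds for this subset.

8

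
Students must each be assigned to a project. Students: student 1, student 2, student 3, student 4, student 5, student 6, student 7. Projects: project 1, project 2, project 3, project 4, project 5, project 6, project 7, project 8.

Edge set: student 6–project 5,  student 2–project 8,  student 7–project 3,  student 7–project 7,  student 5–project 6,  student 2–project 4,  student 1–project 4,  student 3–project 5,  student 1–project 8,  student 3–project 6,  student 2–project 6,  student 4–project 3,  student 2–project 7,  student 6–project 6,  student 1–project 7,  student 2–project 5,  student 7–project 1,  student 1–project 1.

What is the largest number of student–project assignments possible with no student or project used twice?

For example, pair student 1–project 1, student 2–project 4, student 3–project 5, student 4–project 3, student 5–project 6, student 7–project 7.
The set {student 3, student 5, student 6} has only 2 neighbours ({project 5, project 6}), so by Hall's theorem at most 6 of the 7 students can be matched.

6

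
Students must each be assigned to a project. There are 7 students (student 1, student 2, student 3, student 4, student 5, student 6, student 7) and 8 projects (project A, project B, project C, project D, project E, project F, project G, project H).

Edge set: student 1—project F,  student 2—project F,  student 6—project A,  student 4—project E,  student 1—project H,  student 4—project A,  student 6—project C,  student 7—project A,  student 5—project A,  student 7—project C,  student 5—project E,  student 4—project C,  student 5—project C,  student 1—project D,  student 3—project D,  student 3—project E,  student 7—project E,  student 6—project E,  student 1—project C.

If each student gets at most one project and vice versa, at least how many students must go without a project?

A valid assignment of size 6: student 1→project H, student 2→project F, student 3→project D, student 4→project A, student 5→project C, student 6→project E.
The set {student 4, student 5, student 6, student 7} has only 3 neighbours ({project A, project C, project E}), so by Hall's theorem at most 6 of the 7 students can be matched.
That matches 6 of the 7, leaving 1 unmatched; no matching can do better.

1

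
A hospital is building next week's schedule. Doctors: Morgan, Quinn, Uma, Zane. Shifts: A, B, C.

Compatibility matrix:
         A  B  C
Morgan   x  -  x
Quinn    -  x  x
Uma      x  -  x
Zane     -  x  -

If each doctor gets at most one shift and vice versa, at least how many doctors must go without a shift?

1

For example, pair Morgan→A, Quinn→B, Uma→C.
The set {Morgan, Quinn, Uma, Zane} has only 3 neighbours ({A, B, C}), so by Hall's theorem at most 3 of the 4 doctors can be matched.
That matches 3 of the 4, leaving 1 unmatched; no matching can do better.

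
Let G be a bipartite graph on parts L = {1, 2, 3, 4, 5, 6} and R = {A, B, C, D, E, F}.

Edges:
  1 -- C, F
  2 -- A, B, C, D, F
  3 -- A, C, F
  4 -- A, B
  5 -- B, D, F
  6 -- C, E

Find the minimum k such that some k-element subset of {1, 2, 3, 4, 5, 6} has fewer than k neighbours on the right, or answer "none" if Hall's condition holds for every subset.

none

A matching saturating every left vertex exists, for instance 1→C, 2→D, 3→F, 4→A, 5→B, 6→E.
By Hall's marriage theorem, this means |N(S)| ≥ |S| for every subset S, so no violating subset exists.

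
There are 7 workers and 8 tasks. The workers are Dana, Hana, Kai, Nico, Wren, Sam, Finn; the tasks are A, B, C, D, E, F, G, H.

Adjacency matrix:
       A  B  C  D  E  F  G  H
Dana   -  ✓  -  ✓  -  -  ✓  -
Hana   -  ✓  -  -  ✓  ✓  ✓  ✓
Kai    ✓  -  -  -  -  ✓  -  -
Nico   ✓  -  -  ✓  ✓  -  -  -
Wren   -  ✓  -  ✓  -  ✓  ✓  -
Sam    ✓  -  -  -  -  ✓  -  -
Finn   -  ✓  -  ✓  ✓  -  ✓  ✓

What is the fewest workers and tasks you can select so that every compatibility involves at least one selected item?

{Dana, Hana, Kai, Nico, Wren, Sam, Finn} is a vertex cover of size 7: every edge has an endpoint in this set.
No smaller cover exists because Dana–B, Hana–H, Kai–A, Nico–E, Wren–D, Sam–F, Finn–G is a matching of size 7, and a cover must include an endpoint of each of these disjoint edges (König's theorem).

7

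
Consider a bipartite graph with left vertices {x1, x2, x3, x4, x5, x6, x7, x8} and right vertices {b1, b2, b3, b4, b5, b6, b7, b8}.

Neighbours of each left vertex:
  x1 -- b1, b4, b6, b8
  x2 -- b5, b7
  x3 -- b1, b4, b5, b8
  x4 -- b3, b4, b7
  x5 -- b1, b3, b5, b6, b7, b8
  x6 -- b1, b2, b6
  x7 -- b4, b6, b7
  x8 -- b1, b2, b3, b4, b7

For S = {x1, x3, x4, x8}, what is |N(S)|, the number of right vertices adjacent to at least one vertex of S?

8

The union of neighbours of {x1, x3, x4, x8} is {b1, b2, b3, b4, b5, b6, b7, b8}, which has 8 elements.
Since |N(S)| = 8 ≥ |S| = 4, Hall's condition holds for this subset.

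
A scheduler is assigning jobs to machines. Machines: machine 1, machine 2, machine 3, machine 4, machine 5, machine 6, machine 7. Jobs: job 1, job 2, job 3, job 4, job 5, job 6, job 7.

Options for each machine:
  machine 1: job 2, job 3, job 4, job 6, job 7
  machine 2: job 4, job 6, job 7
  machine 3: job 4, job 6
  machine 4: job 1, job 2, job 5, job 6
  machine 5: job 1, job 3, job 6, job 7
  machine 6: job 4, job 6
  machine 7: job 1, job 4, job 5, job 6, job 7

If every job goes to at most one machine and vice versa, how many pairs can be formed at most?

7

A valid assignment of size 7: machine 1→job 3, machine 2→job 7, machine 3→job 4, machine 4→job 2, machine 5→job 1, machine 6→job 6, machine 7→job 5.
All 7 machines are matched, so no larger matching exists.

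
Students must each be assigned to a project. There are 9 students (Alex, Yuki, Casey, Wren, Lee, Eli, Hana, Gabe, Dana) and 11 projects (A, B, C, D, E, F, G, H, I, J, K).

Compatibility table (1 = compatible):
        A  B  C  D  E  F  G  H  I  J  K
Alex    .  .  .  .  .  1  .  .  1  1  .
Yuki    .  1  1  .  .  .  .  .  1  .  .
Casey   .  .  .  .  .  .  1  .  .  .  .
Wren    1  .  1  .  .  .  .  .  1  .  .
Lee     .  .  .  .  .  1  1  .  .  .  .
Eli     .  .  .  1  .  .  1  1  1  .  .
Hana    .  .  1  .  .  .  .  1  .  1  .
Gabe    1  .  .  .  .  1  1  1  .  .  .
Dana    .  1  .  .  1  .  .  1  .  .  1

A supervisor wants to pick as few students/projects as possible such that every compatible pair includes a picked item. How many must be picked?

{Alex, Yuki, Casey, Wren, Lee, Eli, Hana, Gabe, Dana} is a vertex cover of size 9: every edge has an endpoint in this set.
No smaller cover exists because Alex–J, Yuki–C, Casey–G, Wren–I, Lee–F, Eli–D, Hana–H, Gabe–A, Dana–B is a matching of size 9, and a cover must include an endpoint of each of these disjoint edges (König's theorem).

9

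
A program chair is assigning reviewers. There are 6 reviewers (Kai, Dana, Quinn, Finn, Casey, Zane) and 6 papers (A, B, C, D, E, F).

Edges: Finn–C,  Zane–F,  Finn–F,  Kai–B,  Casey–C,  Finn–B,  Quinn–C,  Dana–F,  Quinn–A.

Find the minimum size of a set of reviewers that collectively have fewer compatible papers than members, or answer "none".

2

Take S = {Dana, Zane}. Its neighbourhood is {F}, so |N(S)| = 1 < |S| = 2.
No single vertex violates Hall's condition since each has at least one neighbour, so 2 is the minimum.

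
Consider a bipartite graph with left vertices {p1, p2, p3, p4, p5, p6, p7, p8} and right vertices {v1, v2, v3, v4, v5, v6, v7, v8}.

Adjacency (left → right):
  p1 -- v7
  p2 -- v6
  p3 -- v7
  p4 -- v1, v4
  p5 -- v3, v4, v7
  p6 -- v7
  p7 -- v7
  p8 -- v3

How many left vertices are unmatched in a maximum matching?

3

A valid assignment of size 5: p1→v7, p2→v6, p4→v1, p5→v4, p8→v3.
The set {p1, p3, p6, p7} has only 1 neighbour ({v7}), so by Hall's theorem at most 5 of the 8 left vertices can be matched.
That matches 5 of the 8, leaving 3 unmatched; no matching can do better.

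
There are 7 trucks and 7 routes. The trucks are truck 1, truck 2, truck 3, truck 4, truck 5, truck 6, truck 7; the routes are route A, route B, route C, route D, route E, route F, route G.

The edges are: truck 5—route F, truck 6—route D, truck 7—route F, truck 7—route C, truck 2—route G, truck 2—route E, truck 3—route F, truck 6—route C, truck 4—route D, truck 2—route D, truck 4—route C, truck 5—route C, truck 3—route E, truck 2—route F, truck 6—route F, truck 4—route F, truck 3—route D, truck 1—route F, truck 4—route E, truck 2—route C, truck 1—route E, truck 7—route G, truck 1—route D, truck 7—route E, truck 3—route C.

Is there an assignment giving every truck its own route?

No

The set {truck 1, truck 2, truck 3, truck 4, truck 5, truck 6, truck 7} has only 5 neighbours ({route C, route D, route E, route F, route G}), so by Hall's theorem at most 5 of the 7 trucks can be matched.
Hence no matching covers every truck.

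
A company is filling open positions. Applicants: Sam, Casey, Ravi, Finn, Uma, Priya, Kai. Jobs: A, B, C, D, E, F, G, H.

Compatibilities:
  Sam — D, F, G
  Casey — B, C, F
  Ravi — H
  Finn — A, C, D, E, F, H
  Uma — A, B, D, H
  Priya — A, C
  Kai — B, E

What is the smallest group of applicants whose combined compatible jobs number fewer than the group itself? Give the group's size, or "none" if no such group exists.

none

A matching saturating every applicant exists, for instance Sam→F, Casey→C, Ravi→H, Finn→E, Uma→D, Priya→A, Kai→B.
By Hall's marriage theorem, this means |N(S)| ≥ |S| for every subset S, so no violating subset exists.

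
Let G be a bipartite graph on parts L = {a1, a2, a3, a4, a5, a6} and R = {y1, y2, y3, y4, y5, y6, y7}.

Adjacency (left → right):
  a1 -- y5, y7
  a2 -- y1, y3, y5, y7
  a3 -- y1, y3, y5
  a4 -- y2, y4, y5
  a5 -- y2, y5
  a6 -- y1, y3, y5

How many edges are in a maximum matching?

6

One maximum matching: a1→y5, a2→y7, a3→y1, a4→y4, a5→y2, a6→y3.
All 6 left vertices are matched, so no larger matching exists.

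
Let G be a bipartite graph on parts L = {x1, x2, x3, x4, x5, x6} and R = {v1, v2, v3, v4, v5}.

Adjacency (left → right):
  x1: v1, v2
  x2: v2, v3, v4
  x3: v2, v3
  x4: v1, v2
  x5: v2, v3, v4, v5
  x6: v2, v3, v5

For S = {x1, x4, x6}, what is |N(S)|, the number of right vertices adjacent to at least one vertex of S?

4

The union of neighbours of {x1, x4, x6} is {v1, v2, v3, v5}, which has 4 elements.
Since |N(S)| = 4 ≥ |S| = 3, Hall's condition holds for this subset.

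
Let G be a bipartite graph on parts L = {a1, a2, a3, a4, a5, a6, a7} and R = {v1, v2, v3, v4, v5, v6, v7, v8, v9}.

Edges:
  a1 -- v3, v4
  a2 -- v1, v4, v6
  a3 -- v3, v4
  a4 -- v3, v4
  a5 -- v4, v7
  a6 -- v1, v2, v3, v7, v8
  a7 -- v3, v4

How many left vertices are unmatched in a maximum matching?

2

A valid assignment of size 5: a1→v3, a2→v6, a3→v4, a5→v7, a6→v2.
The set {a1, a3, a4, a7} has only 2 neighbours ({v3, v4}), so by Hall's theorem at most 5 of the 7 left vertices can be matched.
That matches 5 of the 7, leaving 2 unmatched; no matching can do better.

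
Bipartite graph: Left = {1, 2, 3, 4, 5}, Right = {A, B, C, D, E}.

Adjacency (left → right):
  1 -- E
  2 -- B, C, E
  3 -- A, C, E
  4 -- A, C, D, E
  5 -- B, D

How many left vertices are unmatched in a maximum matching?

For example, pair 1→E, 2→C, 3→A, 4→D, 5→B.
All 5 left vertices are matched, so no larger matching exists.
That matches 5 of the 5, leaving 0 unmatched; no matching can do better.

0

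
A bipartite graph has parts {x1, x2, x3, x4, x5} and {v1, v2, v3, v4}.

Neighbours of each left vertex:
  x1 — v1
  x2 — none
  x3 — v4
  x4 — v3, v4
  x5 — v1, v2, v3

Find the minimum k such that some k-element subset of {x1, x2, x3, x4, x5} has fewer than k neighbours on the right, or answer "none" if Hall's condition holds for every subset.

Take S = {x2}. Its neighbourhood is {}, so |N(S)| = 0 < |S| = 1.

1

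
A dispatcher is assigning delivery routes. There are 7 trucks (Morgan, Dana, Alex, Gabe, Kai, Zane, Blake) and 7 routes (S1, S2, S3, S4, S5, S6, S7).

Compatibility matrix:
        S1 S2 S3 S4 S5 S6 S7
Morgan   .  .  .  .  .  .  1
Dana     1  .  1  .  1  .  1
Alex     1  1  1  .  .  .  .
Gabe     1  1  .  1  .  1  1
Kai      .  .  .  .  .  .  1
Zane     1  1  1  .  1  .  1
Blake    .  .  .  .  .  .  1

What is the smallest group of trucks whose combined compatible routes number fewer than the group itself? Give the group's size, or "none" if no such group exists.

2

Take S = {Morgan, Kai}. Its neighbourhood is {S7}, so |N(S)| = 1 < |S| = 2.
No single vertex violates Hall's condition since each has at least one neighbour, so 2 is the minimum.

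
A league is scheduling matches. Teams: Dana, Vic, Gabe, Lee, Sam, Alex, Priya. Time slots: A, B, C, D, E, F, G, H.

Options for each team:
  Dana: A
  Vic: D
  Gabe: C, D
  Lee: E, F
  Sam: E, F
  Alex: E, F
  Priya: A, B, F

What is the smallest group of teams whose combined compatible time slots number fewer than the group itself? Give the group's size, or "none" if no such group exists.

Take S = {Lee, Sam, Alex}. Its neighbourhood is {E, F}, so |N(S)| = 2 < |S| = 3.
Every subset of size less than 3 has at least as many neighbours as members, so 3 is the minimum.

3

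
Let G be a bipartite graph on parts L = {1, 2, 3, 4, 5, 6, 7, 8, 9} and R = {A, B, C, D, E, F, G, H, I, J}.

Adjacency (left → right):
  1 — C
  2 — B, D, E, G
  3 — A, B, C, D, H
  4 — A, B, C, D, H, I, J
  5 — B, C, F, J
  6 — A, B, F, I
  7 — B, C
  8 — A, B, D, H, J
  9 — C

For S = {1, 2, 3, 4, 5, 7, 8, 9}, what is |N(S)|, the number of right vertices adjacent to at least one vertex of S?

The union of neighbours of {1, 2, 3, 4, 5, 7, 8, 9} is {A, B, C, D, E, F, G, H, I, J}, which has 10 elements.
Since |N(S)| = 10 ≥ |S| = 8, Hall's condition holds for this subset.

10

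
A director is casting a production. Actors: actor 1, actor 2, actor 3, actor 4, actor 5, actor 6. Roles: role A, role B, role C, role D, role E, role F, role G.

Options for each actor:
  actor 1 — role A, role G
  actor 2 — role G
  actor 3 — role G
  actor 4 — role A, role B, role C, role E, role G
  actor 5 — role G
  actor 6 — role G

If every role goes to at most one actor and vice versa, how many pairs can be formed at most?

One maximum matching: actor 1-role A, actor 2-role G, actor 4-role C.
The set {actor 2, actor 3, actor 5, actor 6} has only 1 neighbour ({role G}), so by Hall's theorem at most 3 of the 6 actors can be matched.

3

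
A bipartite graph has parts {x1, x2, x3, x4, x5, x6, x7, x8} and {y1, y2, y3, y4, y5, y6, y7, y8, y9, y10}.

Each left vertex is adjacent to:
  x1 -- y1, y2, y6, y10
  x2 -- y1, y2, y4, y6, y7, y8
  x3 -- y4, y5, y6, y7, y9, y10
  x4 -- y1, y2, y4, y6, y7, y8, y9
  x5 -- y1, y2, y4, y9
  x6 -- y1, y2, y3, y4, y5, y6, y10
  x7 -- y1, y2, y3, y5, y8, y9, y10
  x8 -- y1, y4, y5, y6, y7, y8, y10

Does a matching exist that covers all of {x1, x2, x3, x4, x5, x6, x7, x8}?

Yes

A valid assignment of size 8: x1–y10, x2–y1, x3–y6, x4–y9, x5–y2, x6–y4, x7–y3, x8–y7.
All 8 left vertices are covered.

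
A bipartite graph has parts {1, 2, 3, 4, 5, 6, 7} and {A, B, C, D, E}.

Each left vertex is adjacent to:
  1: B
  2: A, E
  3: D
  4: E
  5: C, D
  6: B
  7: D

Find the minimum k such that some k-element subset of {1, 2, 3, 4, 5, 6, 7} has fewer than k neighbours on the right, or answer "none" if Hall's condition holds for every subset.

2

Take S = {1, 6}. Its neighbourhood is {B}, so |N(S)| = 1 < |S| = 2.
No single vertex violates Hall's condition since each has at least one neighbour, so 2 is the minimum.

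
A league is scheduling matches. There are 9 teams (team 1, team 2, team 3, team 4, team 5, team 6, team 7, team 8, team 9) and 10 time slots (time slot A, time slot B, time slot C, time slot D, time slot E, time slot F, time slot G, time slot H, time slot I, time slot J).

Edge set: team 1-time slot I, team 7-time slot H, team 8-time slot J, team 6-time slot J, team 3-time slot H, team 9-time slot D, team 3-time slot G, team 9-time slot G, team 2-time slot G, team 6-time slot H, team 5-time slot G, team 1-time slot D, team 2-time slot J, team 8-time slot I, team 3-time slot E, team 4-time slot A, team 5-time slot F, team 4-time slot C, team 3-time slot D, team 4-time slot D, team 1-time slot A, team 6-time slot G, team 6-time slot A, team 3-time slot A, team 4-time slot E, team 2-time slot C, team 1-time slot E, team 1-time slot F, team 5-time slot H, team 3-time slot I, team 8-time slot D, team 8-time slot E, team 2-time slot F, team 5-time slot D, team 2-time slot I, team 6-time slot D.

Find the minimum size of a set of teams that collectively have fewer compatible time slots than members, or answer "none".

A matching saturating every team exists, for instance team 1→time slot E, team 2→time slot C, team 3→time slot G, team 4→time slot A, team 5→time slot F, team 6→time slot J, team 7→time slot H, team 8→time slot I, team 9→time slot D.
By Hall's marriage theorem, this means |N(S)| ≥ |S| for every subset S, so no violating subset exists.

none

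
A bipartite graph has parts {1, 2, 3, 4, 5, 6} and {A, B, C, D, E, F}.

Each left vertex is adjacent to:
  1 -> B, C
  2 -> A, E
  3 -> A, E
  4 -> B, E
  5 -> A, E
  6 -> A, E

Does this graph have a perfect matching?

The set {2, 3, 5, 6} has only 2 neighbours ({A, E}), so by Hall's theorem at most 4 of the 6 left vertices can be matched.
Hence no matching covers every left vertex.

No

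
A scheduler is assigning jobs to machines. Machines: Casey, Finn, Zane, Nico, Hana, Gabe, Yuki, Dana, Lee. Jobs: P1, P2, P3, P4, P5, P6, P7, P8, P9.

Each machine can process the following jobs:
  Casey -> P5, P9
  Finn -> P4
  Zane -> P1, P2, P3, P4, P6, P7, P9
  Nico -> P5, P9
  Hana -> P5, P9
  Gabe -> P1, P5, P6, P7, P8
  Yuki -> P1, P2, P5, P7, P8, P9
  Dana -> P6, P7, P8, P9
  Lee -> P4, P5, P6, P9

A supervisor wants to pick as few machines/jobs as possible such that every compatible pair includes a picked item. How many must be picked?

A maximum matching has 8 edges (e.g. Casey–P5, Finn–P4, Zane–P3, Nico–P9, Gabe–P8, Yuki–P1, Dana–P7, Lee–P6).
By König's theorem the minimum vertex cover has the same size. One such cover is {Finn, Zane, Gabe, Yuki, Dana, Lee, P5, P9}.

8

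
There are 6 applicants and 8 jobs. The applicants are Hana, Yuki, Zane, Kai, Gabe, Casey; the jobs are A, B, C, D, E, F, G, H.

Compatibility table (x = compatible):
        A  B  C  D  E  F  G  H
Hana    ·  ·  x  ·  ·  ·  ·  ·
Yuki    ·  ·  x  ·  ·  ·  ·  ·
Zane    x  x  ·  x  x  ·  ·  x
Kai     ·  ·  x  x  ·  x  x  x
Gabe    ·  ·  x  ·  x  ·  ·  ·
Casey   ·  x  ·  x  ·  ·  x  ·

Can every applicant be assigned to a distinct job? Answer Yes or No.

No

The set {Hana, Yuki} has only 1 neighbour ({C}), so by Hall's theorem at most 5 of the 6 applicants can be matched.
Hence no matching covers every applicant.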